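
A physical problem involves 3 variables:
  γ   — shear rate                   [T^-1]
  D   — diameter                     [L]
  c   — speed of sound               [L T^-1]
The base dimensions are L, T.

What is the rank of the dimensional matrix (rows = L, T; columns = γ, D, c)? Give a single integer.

2

Exponent matrix [L,T] × [γ,D,c]:
  L: [ 0  1  1]
  T: [-1  0 -1]
RREF → pivots at {γ,D} ⇒ r = 2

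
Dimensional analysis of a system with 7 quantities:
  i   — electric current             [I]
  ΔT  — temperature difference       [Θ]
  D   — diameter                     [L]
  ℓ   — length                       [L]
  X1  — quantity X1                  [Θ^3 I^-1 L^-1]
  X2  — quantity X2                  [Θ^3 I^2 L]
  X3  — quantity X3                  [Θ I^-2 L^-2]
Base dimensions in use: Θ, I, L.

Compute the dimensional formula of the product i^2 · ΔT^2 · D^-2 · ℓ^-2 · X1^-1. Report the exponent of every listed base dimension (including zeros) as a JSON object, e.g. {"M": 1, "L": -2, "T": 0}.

Dimensional matrix (Θ×I×L by i×ΔT×D×ℓ×X1×X2×X3):
  Θ: [ 0  1  0  0  3  3  1]
  I: [ 1  0  0  0 -1  2 -2]
  L: [ 0  0  1  1 -1  1 -2]
  [Θ]: (2)·0+(2)·1+(-2)·0+(-2)·0+(-1)·3 = -1
  [I]: (2)·1+(2)·0+(-2)·0+(-2)·0+(-1)·-1 = 3
  [L]: (2)·0+(2)·0+(-2)·1+(-2)·1+(-1)·-1 = -3
⇒ Θ^-1 I^3 L^-3

{"Θ": -1, "I": 3, "L": -3}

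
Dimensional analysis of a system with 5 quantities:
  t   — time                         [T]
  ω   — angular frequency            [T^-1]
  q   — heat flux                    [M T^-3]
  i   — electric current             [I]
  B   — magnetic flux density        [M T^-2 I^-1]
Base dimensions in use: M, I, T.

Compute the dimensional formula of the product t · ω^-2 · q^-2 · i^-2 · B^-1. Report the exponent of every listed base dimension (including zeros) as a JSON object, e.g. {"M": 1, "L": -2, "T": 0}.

Write exponents as rows M,I,T / cols t,ω,q,i,B:
  M: [ 0  0  1  0  1]
  I: [ 0  0  0  1 -1]
  T: [ 1 -1 -3  0 -2]
  [M]: (1)·0+(-2)·0+(-2)·1+(-2)·0+(-1)·1 = -3
  [I]: (1)·0+(-2)·0+(-2)·0+(-2)·1+(-1)·-1 = -1
  [T]: (1)·1+(-2)·-1+(-2)·-3+(-2)·0+(-1)·-2 = 11
⇒ M^-3 I^-1 T^11

{"M": -3, "I": -1, "T": 11}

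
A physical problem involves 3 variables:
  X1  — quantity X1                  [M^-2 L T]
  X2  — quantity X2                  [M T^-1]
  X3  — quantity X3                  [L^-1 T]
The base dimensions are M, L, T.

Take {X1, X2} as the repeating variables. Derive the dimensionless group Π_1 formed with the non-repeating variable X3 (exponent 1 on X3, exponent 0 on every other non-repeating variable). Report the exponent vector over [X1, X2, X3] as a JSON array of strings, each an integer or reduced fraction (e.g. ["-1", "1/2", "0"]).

["1", "2", "1"]

Write exponents as rows M,L,T / cols X1,X2,X3:
  M: [-2  1  0]
  L: [ 1  0 -1]
  T: [ 1 -1  1]
Row reduction gives pivot columns X1,X2; rank = 2
Repeat: X1,X2; free: X3
RREF:
  r0: [   1    0   -1]
  r1: [   0    1   -2]
  r2: [   0    0    0]
Fix exponent of X3 at 1; solve each RREF row for its pivot's exponent:
  r0: exp(X1) + (-1)·1 = 0 ⇒ exp(X1) = 1
  r1: exp(X2) + (-2)·1 = 0 ⇒ exp(X2) = 2
Π_1 = X1 · X2^2 · X3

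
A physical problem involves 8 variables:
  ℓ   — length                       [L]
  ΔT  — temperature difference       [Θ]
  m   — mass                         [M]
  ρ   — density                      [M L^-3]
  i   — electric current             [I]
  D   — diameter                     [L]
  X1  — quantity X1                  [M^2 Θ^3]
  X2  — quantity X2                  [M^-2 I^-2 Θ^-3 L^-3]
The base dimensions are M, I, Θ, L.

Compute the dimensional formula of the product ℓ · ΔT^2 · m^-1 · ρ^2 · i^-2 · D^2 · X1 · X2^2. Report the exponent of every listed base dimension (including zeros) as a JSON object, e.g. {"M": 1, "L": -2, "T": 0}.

Exponent matrix [M,I,Θ,L] × [ℓ,ΔT,m,ρ,i,D,X1,X2]:
  M: [ 0  0  1  1  0  0  2 -2]
  I: [ 0  0  0  0  1  0  0 -2]
  Θ: [ 0  1  0  0  0  0  3 -3]
  L: [ 1  0  0 -3  0  1  0 -3]
  [M]: (1)·0+(2)·0+(-1)·1+(2)·1+(-2)·0+(2)·0+(1)·2+(2)·-2 = -1
  [I]: (1)·0+(2)·0+(-1)·0+(2)·0+(-2)·1+(2)·0+(1)·0+(2)·-2 = -6
  [Θ]: (1)·0+(2)·1+(-1)·0+(2)·0+(-2)·0+(2)·0+(1)·3+(2)·-3 = -1
  [L]: (1)·1+(2)·0+(-1)·0+(2)·-3+(-2)·0+(2)·1+(1)·0+(2)·-3 = -9
⇒ M^-1 I^-6 Θ^-1 L^-9

{"M": -1, "I": -6, "Θ": -1, "L": -9}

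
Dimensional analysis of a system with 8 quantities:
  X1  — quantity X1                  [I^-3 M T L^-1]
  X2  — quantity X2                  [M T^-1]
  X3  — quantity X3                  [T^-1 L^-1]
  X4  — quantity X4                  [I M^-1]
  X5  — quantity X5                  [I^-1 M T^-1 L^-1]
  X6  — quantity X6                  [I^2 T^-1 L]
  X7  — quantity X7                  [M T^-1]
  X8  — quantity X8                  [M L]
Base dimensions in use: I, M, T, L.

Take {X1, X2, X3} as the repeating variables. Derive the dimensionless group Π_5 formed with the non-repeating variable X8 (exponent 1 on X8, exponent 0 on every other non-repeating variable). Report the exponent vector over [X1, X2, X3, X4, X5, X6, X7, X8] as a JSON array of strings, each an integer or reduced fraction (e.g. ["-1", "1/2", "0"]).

Dimensional matrix (I×M×T×L by X1×X2×X3×X4×X5×X6×X7×X8):
  I: [-3  0  0  1 -1  2  0  0]
  M: [ 1  1  0 -1  1  0  1  1]
  T: [ 1 -1 -1  0 -1 -1 -1  0]
  L: [-1  0 -1  0 -1  1  0  1]
Row reduction gives pivot columns X1,X2,X3; rank = 3
Pivot set = {X1,X2,X3}, free = {X4,X5,X6,X7,X8}
RREF:
  r0: [   1    0    0 -1/3  1/3 -2/3    0    0]
  r1: [   0    1    0 -2/3  2/3  2/3    1    1]
  r2: [   0    0    1  1/3  2/3 -1/3    0   -1]
  r3: [   0    0    0    0    0    0    0    0]
Fix exponent of X8 at 1, X4 at 0, X5 at 0, X6 at 0, X7 at 0; solve each RREF row for its pivot's exponent:
  r0: exp(X1) + (0)·1 = 0 ⇒ exp(X1) = 0
  r1: exp(X2) + (1)·1 = 0 ⇒ exp(X2) = -1
  r2: exp(X3) + (-1)·1 = 0 ⇒ exp(X3) = 1
Π_5 = X2^-1 · X3 · X8

["0", "-1", "1", "0", "0", "0", "0", "1"]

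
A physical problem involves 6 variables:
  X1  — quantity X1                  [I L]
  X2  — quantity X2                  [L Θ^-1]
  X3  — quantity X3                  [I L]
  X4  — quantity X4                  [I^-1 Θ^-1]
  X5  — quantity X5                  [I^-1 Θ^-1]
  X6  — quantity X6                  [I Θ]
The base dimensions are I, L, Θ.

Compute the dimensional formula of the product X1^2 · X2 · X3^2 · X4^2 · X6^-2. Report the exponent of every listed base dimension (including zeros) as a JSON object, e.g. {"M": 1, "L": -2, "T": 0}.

{"I": 0, "L": 5, "Θ": -5}

Exponent matrix [I,L,Θ] × [X1,X2,X3,X4,X5,X6]:
  I: [ 1  0  1 -1 -1  1]
  L: [ 1  1  1  0  0  0]
  Θ: [ 0 -1  0 -1 -1  1]
  [I]: (2)·1+(1)·0+(2)·1+(2)·-1+(-2)·1 = 0
  [L]: (2)·1+(1)·1+(2)·1+(2)·0+(-2)·0 = 5
  [Θ]: (2)·0+(1)·-1+(2)·0+(2)·-1+(-2)·1 = -5
⇒ L^5 Θ^-5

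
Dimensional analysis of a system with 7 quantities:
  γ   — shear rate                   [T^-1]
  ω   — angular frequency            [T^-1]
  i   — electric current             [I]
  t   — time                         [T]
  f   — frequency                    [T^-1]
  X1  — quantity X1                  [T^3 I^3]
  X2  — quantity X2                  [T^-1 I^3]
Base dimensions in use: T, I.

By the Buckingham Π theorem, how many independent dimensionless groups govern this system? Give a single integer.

Dimensional matrix (T×I by γ×ω×i×t×f×X1×X2):
  T: [-1 -1  0  1 -1  3 -1]
  I: [ 0  0  1  0  0  3  3]
Echelon form has 2 nonzero rows (pivots: γ,i)
n=7, r=2 ⇒ 5 dimensionless groups

5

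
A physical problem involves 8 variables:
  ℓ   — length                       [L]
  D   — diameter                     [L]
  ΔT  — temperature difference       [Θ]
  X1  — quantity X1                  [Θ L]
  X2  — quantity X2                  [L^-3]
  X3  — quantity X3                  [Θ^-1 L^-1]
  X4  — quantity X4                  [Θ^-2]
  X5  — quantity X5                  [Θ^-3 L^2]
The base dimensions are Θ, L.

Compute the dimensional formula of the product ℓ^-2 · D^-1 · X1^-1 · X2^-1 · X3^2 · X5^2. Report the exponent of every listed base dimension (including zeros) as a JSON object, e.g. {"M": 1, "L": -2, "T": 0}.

{"Θ": -9, "L": 1}

Write exponents as rows Θ,L / cols ℓ,D,ΔT,X1,X2,X3,X4,X5:
  Θ: [ 0  0  1  1  0 -1 -2 -3]
  L: [ 1  1  0  1 -3 -1  0  2]
  [Θ]: (-2)·0+(-1)·0+(-1)·1+(-1)·0+(2)·-1+(2)·-3 = -9
  [L]: (-2)·1+(-1)·1+(-1)·1+(-1)·-3+(2)·-1+(2)·2 = 1
⇒ Θ^-9 L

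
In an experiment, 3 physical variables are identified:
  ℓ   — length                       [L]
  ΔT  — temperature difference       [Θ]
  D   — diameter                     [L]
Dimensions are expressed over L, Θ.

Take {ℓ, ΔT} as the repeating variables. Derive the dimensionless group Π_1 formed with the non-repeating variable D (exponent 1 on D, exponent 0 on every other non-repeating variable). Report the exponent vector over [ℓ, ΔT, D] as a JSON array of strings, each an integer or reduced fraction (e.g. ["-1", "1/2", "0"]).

["-1", "0", "1"]

Exponent matrix [L,Θ] × [ℓ,ΔT,D]:
  L: [ 1  0  1]
  Θ: [ 0  1  0]
Row reduction gives pivot columns ℓ,ΔT; rank = 2
Repeat: ℓ,ΔT; free: D
RREF:
  r0: [   1    0    1]
  r1: [   0    1    0]
Fix exponent of D at 1; solve each RREF row for its pivot's exponent:
  r0: exp(ℓ) + (1)·1 = 0 ⇒ exp(ℓ) = -1
  r1: exp(ΔT) + (0)·1 = 0 ⇒ exp(ΔT) = 0
Π_1 = ℓ^-1 · D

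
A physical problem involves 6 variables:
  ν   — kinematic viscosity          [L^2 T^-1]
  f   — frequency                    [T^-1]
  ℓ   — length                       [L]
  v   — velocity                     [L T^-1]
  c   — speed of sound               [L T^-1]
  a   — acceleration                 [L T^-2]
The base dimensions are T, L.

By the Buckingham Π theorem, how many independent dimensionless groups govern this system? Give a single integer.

4

Write exponents as rows T,L / cols ν,f,ℓ,v,c,a:
  T: [-1 -1  0 -1 -1 -2]
  L: [ 2  0  1  1  1  1]
Echelon form has 2 nonzero rows (pivots: ν,f)
n=6, r=2 ⇒ 4 dimensionless groups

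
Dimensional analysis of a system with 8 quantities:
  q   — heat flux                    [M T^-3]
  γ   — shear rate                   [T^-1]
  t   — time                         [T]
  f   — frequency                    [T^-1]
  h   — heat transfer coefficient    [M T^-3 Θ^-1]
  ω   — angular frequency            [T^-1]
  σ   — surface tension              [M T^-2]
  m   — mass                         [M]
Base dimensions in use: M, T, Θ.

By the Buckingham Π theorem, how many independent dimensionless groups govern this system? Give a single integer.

5

Write exponents as rows M,T,Θ / cols q,γ,t,f,h,ω,σ,m:
  M: [ 1  0  0  0  1  0  1  1]
  T: [-3 -1  1 -1 -3 -1 -2  0]
  Θ: [ 0  0  0  0 -1  0  0  0]
RREF → pivots at {q,γ,h} ⇒ r = 3
8 vars − rank 3 = 5 Π groups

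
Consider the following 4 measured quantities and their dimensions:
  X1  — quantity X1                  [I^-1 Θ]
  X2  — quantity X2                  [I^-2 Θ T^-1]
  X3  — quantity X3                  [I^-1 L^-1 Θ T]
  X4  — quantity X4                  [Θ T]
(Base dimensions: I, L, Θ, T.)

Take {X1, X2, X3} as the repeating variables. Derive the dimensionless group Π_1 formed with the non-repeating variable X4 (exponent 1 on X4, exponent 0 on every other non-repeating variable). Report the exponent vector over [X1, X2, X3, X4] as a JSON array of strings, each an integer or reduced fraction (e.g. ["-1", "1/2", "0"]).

["-2", "1", "0", "1"]

Exponent matrix [I,L,Θ,T] × [X1,X2,X3,X4]:
  I: [-1 -2 -1  0]
  L: [ 0  0 -1  0]
  Θ: [ 1  1  1  1]
  T: [ 0 -1  1  1]
RREF → pivots at {X1,X2,X3} ⇒ r = 3
Repeat: X1,X2,X3; free: X4
RREF:
  r0: [   1    0    0    2]
  r1: [   0    1    0   -1]
  r2: [   0    0    1    0]
  r3: [   0    0    0    0]
Fix exponent of X4 at 1; solve each RREF row for its pivot's exponent:
  r0: exp(X1) + (2)·1 = 0 ⇒ exp(X1) = -2
  r1: exp(X2) + (-1)·1 = 0 ⇒ exp(X2) = 1
  r2: exp(X3) + (0)·1 = 0 ⇒ exp(X3) = 0
Π_1 = X1^-2 · X2 · X4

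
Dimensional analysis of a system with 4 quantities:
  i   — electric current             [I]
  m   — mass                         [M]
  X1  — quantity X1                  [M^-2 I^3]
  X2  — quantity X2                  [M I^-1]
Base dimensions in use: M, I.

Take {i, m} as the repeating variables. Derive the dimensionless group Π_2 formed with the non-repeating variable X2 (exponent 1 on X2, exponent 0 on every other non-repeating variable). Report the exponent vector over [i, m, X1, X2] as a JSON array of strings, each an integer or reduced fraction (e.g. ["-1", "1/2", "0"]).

["1", "-1", "0", "1"]

Exponent matrix [M,I] × [i,m,X1,X2]:
  M: [ 0  1 -2  1]
  I: [ 1  0  3 -1]
Echelon form has 2 nonzero rows (pivots: i,m)
Pivot set = {i,m}, free = {X1,X2}
RREF:
  r0: [   1    0    3   -1]
  r1: [   0    1   -2    1]
Fix exponent of X2 at 1, X1 at 0; solve each RREF row for its pivot's exponent:
  r0: exp(i) + (-1)·1 = 0 ⇒ exp(i) = 1
  r1: exp(m) + (1)·1 = 0 ⇒ exp(m) = -1
Π_2 = i · m^-1 · X2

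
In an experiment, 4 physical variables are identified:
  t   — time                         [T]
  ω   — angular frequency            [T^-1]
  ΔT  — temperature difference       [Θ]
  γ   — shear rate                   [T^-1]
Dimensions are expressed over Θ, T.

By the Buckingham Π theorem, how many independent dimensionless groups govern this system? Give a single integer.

2

Exponent matrix [Θ,T] × [t,ω,ΔT,γ]:
  Θ: [ 0  0  1  0]
  T: [ 1 -1  0 -1]
Row reduction gives pivot columns t,ΔT; rank = 2
Π count = n − r = 4 − 2 = 2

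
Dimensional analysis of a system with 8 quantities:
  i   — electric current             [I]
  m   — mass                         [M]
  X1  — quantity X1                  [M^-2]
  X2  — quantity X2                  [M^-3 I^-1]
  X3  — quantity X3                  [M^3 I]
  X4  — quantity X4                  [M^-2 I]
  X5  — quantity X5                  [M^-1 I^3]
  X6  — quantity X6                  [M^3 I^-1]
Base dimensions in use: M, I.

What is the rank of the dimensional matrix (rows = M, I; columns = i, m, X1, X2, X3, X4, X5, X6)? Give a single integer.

Exponent matrix [M,I] × [i,m,X1,X2,X3,X4,X5,X6]:
  M: [ 0  1 -2 -3  3 -2 -1  3]
  I: [ 1  0  0 -1  1  1  3 -1]
Echelon form has 2 nonzero rows (pivots: i,m)

2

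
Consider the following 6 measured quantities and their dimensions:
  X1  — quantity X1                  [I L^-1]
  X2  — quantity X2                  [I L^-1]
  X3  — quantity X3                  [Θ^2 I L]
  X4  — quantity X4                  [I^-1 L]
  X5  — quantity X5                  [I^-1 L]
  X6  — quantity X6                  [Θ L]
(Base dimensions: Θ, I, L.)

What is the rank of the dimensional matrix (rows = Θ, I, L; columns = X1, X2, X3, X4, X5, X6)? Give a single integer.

Write exponents as rows Θ,I,L / cols X1,X2,X3,X4,X5,X6:
  Θ: [ 0  0  2  0  0  1]
  I: [ 1  1  1 -1 -1  0]
  L: [-1 -1  1  1  1  1]
RREF → pivots at {X1,X3} ⇒ r = 2

2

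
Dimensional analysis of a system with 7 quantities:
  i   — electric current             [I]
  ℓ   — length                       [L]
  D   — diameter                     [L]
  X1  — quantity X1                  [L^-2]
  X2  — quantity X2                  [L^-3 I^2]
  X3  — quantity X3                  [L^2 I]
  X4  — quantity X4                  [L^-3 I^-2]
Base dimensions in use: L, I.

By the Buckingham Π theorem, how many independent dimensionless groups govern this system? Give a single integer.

Write exponents as rows L,I / cols i,ℓ,D,X1,X2,X3,X4:
  L: [ 0  1  1 -2 -3  2 -3]
  I: [ 1  0  0  0  2  1 -2]
Echelon form has 2 nonzero rows (pivots: i,ℓ)
7 vars − rank 2 = 5 Π groups

5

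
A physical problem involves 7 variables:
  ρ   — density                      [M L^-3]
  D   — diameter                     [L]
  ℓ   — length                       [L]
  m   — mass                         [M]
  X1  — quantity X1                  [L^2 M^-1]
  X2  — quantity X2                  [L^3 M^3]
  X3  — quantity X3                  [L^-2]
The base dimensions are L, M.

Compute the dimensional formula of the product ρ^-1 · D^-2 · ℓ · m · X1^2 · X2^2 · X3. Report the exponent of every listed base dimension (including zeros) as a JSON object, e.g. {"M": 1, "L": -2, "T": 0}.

{"L": 10, "M": 4}

Exponent matrix [L,M] × [ρ,D,ℓ,m,X1,X2,X3]:
  L: [-3  1  1  0  2  3 -2]
  M: [ 1  0  0  1 -1  3  0]
  [L]: (-1)·-3+(-2)·1+(1)·1+(1)·0+(2)·2+(2)·3+(1)·-2 = 10
  [M]: (-1)·1+(-2)·0+(1)·0+(1)·1+(2)·-1+(2)·3+(1)·0 = 4
⇒ L^10 M^4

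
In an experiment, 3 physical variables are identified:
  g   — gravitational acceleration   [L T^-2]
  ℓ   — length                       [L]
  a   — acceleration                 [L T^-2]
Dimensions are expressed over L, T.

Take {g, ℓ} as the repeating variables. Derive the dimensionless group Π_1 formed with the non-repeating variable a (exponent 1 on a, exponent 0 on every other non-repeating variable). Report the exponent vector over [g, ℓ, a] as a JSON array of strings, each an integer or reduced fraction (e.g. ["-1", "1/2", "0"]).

["-1", "0", "1"]

Exponent matrix [L,T] × [g,ℓ,a]:
  L: [ 1  1  1]
  T: [-2  0 -2]
Echelon form has 2 nonzero rows (pivots: g,ℓ)
Pivot set = {g,ℓ}, free = {a}
RREF:
  r0: [   1    0    1]
  r1: [   0    1    0]
Fix exponent of a at 1; solve each RREF row for its pivot's exponent:
  r0: exp(g) + (1)·1 = 0 ⇒ exp(g) = -1
  r1: exp(ℓ) + (0)·1 = 0 ⇒ exp(ℓ) = 0
Π_1 = g^-1 · a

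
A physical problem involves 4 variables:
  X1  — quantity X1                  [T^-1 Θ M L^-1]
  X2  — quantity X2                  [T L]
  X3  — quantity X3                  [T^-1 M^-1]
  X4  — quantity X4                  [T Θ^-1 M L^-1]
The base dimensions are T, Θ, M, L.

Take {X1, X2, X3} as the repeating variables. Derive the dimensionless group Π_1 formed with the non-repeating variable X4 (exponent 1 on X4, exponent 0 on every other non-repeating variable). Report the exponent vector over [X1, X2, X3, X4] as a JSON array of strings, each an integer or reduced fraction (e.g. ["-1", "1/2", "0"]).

Exponent matrix [T,Θ,M,L] × [X1,X2,X3,X4]:
  T: [-1  1 -1  1]
  Θ: [ 1  0  0 -1]
  M: [ 1  0 -1  1]
  L: [-1  1  0 -1]
Row reduction gives pivot columns X1,X2,X3; rank = 3
Repeat: X1,X2,X3; free: X4
RREF:
  r0: [   1    0    0   -1]
  r1: [   0    1    0   -2]
  r2: [   0    0    1   -2]
  r3: [   0    0    0    0]
Fix exponent of X4 at 1; solve each RREF row for its pivot's exponent:
  r0: exp(X1) + (-1)·1 = 0 ⇒ exp(X1) = 1
  r1: exp(X2) + (-2)·1 = 0 ⇒ exp(X2) = 2
  r2: exp(X3) + (-2)·1 = 0 ⇒ exp(X3) = 2
Π_1 = X1 · X2^2 · X3^2 · X4

["1", "2", "2", "1"]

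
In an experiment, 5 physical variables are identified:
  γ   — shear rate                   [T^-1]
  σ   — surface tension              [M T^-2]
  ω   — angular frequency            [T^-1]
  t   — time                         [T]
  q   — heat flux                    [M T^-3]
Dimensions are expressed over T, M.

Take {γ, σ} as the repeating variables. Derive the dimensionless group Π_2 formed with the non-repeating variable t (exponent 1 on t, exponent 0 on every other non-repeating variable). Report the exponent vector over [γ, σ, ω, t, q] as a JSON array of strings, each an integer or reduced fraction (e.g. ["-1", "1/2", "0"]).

Dimensional matrix (T×M by γ×σ×ω×t×q):
  T: [-1 -2 -1  1 -3]
  M: [ 0  1  0  0  1]
Row reduction gives pivot columns γ,σ; rank = 2
Repeat: γ,σ; free: ω,t,q
RREF:
  r0: [   1    0    1   -1    1]
  r1: [   0    1    0    0    1]
Fix exponent of t at 1, ω at 0, q at 0; solve each RREF row for its pivot's exponent:
  r0: exp(γ) + (-1)·1 = 0 ⇒ exp(γ) = 1
  r1: exp(σ) + (0)·1 = 0 ⇒ exp(σ) = 0
Π_2 = γ · t

["1", "0", "0", "1", "0"]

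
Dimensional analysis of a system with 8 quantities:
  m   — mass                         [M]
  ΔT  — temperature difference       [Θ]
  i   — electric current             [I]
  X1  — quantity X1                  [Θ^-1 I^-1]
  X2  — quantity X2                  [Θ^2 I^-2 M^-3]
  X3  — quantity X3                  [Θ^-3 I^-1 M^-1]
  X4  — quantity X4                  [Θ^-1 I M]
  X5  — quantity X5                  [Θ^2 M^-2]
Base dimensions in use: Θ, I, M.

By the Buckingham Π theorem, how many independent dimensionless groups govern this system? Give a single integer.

5

Exponent matrix [Θ,I,M] × [m,ΔT,i,X1,X2,X3,X4,X5]:
  Θ: [ 0  1  0 -1  2 -3 -1  2]
  I: [ 0  0  1 -1 -2 -1  1  0]
  M: [ 1  0  0  0 -3 -1  1 -2]
Echelon form has 3 nonzero rows (pivots: m,ΔT,i)
n=8, r=3 ⇒ 5 dimensionless groups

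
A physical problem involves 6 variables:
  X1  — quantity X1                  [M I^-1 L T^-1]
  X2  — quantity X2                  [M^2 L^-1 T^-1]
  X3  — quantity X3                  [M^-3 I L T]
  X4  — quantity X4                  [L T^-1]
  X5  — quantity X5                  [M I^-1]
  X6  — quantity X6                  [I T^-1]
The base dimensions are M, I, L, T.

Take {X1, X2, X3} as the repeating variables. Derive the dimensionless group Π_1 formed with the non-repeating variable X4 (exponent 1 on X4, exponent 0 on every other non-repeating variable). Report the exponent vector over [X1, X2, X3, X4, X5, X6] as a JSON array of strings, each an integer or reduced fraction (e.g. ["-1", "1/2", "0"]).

Dimensional matrix (M×I×L×T by X1×X2×X3×X4×X5×X6):
  M: [ 1  2 -3  0  1  0]
  I: [-1  0  1  0 -1  1]
  L: [ 1 -1  1  1  0  0]
  T: [-1 -1  1 -1  0 -1]
Row reduction gives pivot columns X1,X2,X3; rank = 3
Pivot set = {X1,X2,X3}, free = {X4,X5,X6}
RREF:
  r0: [   1    0    0    1    0  1/2]
  r1: [   0    1    0    1   -1    2]
  r2: [   0    0    1    1   -1  3/2]
  r3: [   0    0    0    0    0    0]
Fix exponent of X4 at 1, X5 at 0, X6 at 0; solve each RREF row for its pivot's exponent:
  r0: exp(X1) + (1)·1 = 0 ⇒ exp(X1) = -1
  r1: exp(X2) + (1)·1 = 0 ⇒ exp(X2) = -1
  r2: exp(X3) + (1)·1 = 0 ⇒ exp(X3) = -1
Π_1 = X1^-1 · X2^-1 · X3^-1 · X4

["-1", "-1", "-1", "1", "0", "0"]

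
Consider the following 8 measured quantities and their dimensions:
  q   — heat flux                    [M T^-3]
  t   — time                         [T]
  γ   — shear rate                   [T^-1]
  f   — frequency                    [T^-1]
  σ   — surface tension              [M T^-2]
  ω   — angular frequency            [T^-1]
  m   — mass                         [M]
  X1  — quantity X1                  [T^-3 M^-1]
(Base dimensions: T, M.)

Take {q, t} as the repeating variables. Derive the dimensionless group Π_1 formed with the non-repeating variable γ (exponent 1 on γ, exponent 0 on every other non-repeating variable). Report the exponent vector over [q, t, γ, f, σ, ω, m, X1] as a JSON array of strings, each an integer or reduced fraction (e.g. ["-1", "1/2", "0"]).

["0", "1", "1", "0", "0", "0", "0", "0"]

Write exponents as rows T,M / cols q,t,γ,f,σ,ω,m,X1:
  T: [-3  1 -1 -1 -2 -1  0 -3]
  M: [ 1  0  0  0  1  0  1 -1]
Row reduction gives pivot columns q,t; rank = 2
Repeat: q,t; free: γ,f,σ,ω,m,X1
RREF:
  r0: [   1    0    0    0    1    0    1   -1]
  r1: [   0    1   -1   -1    1   -1    3   -6]
Fix exponent of γ at 1, f at 0, σ at 0, ω at 0, m at 0, X1 at 0; solve each RREF row for its pivot's exponent:
  r0: exp(q) + (0)·1 = 0 ⇒ exp(q) = 0
  r1: exp(t) + (-1)·1 = 0 ⇒ exp(t) = 1
Π_1 = t · γ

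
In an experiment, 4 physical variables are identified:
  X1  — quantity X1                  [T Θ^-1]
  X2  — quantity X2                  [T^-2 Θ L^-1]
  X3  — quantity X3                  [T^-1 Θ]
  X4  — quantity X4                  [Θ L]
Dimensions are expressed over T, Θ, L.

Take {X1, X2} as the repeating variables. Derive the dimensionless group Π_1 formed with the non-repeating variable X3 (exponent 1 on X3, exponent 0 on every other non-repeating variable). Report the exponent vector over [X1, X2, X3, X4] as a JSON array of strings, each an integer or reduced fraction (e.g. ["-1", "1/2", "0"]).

["1", "0", "1", "0"]

Dimensional matrix (T×Θ×L by X1×X2×X3×X4):
  T: [ 1 -2 -1  0]
  Θ: [-1  1  1  1]
  L: [ 0 -1  0  1]
RREF → pivots at {X1,X2} ⇒ r = 2
Pivot set = {X1,X2}, free = {X3,X4}
RREF:
  r0: [   1    0   -1   -2]
  r1: [   0    1    0   -1]
  r2: [   0    0    0    0]
Fix exponent of X3 at 1, X4 at 0; solve each RREF row for its pivot's exponent:
  r0: exp(X1) + (-1)·1 = 0 ⇒ exp(X1) = 1
  r1: exp(X2) + (0)·1 = 0 ⇒ exp(X2) = 0
Π_1 = X1 · X3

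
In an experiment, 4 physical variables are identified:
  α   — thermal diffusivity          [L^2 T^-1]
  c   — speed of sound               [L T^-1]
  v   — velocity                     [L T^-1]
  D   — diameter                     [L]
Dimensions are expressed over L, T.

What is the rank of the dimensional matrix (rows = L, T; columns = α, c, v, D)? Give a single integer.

2

Write exponents as rows L,T / cols α,c,v,D:
  L: [ 2  1  1  1]
  T: [-1 -1 -1  0]
Row reduction gives pivot columns α,c; rank = 2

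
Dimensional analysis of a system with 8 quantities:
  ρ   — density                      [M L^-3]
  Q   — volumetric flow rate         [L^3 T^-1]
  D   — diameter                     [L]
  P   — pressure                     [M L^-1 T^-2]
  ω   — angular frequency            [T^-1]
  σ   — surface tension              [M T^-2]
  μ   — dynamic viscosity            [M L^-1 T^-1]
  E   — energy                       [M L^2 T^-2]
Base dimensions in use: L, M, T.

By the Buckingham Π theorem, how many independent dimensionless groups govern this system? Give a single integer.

5

Dimensional matrix (L×M×T by ρ×Q×D×P×ω×σ×μ×E):
  L: [-3  3  1 -1  0  0 -1  2]
  M: [ 1  0  0  1  0  1  1  1]
  T: [ 0 -1  0 -2 -1 -2 -1 -2]
Echelon form has 3 nonzero rows (pivots: ρ,Q,D)
Π count = n − r = 8 − 3 = 5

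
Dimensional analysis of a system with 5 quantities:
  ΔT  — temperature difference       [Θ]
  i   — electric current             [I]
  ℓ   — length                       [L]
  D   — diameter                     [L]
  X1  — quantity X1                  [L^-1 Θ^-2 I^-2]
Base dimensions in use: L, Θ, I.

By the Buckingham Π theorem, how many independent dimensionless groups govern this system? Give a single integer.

2

Exponent matrix [L,Θ,I] × [ΔT,i,ℓ,D,X1]:
  L: [ 0  0  1  1 -1]
  Θ: [ 1  0  0  0 -2]
  I: [ 0  1  0  0 -2]
Echelon form has 3 nonzero rows (pivots: ΔT,i,ℓ)
n=5, r=3 ⇒ 2 dimensionless groups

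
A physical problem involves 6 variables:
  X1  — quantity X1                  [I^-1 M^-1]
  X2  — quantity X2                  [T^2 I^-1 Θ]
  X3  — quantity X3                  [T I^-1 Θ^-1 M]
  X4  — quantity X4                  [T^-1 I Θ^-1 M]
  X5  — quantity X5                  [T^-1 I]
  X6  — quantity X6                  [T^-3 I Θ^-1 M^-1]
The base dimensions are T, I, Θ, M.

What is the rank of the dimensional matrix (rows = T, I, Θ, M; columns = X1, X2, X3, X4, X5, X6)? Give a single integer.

Dimensional matrix (T×I×Θ×M by X1×X2×X3×X4×X5×X6):
  T: [ 0  2  1 -1 -1 -3]
  I: [-1 -1 -1  1  1  1]
  Θ: [ 0  1 -1 -1  0 -1]
  M: [-1  0  1  1  0 -1]
Row reduction gives pivot columns X1,X2,X3; rank = 3

3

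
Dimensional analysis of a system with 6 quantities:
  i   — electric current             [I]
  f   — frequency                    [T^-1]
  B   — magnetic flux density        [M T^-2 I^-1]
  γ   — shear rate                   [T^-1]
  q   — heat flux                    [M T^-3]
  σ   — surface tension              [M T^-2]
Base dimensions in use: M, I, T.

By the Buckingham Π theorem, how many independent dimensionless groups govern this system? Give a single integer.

Exponent matrix [M,I,T] × [i,f,B,γ,q,σ]:
  M: [ 0  0  1  0  1  1]
  I: [ 1  0 -1  0  0  0]
  T: [ 0 -1 -2 -1 -3 -2]
RREF → pivots at {i,f,B} ⇒ r = 3
6 vars − rank 3 = 3 Π groups

3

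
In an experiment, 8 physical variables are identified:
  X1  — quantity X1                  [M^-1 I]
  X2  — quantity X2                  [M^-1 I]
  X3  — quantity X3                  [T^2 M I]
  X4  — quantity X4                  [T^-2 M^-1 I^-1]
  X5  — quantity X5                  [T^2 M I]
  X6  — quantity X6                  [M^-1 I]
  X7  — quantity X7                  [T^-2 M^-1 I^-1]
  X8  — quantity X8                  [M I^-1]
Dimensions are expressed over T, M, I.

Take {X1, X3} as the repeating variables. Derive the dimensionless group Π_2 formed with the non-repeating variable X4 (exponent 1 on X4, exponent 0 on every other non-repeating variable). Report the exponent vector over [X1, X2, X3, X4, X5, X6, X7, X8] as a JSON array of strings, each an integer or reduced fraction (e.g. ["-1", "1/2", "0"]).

Exponent matrix [T,M,I] × [X1,X2,X3,X4,X5,X6,X7,X8]:
  T: [ 0  0  2 -2  2  0 -2  0]
  M: [-1 -1  1 -1  1 -1 -1  1]
  I: [ 1  1  1 -1  1  1 -1 -1]
RREF → pivots at {X1,X3} ⇒ r = 2
Pivot set = {X1,X3}, free = {X2,X4,X5,X6,X7,X8}
RREF:
  r0: [   1    1    0    0    0    1    0   -1]
  r1: [   0    0    1   -1    1    0   -1    0]
  r2: [   0    0    0    0    0    0    0    0]
Fix exponent of X4 at 1, X2 at 0, X5 at 0, X6 at 0, X7 at 0, X8 at 0; solve each RREF row for its pivot's exponent:
  r0: exp(X1) + (0)·1 = 0 ⇒ exp(X1) = 0
  r1: exp(X3) + (-1)·1 = 0 ⇒ exp(X3) = 1
Π_2 = X3 · X4

["0", "0", "1", "1", "0", "0", "0", "0"]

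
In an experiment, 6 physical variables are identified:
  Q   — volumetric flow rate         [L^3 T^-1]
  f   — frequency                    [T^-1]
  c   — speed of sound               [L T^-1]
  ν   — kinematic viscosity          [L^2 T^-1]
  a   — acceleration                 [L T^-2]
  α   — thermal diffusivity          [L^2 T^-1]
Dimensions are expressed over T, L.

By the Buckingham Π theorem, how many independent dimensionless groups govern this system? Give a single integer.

4

Dimensional matrix (T×L by Q×f×c×ν×a×α):
  T: [-1 -1 -1 -1 -2 -1]
  L: [ 3  0  1  2  1  2]
RREF → pivots at {Q,f} ⇒ r = 2
Π count = n − r = 6 − 2 = 4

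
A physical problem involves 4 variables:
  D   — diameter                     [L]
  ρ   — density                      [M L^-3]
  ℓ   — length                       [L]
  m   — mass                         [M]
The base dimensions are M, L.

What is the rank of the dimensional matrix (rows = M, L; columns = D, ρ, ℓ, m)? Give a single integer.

2

Exponent matrix [M,L] × [D,ρ,ℓ,m]:
  M: [ 0  1  0  1]
  L: [ 1 -3  1  0]
RREF → pivots at {D,ρ} ⇒ r = 2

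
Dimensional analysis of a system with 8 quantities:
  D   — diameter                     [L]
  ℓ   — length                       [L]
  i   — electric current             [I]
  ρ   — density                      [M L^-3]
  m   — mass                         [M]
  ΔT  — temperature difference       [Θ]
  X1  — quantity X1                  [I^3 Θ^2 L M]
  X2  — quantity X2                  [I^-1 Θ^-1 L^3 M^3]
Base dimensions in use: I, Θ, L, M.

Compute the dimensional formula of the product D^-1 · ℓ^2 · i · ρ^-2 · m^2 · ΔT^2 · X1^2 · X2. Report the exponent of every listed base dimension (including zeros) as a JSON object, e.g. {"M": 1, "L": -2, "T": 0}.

Dimensional matrix (I×Θ×L×M by D×ℓ×i×ρ×m×ΔT×X1×X2):
  I: [ 0  0  1  0  0  0  3 -1]
  Θ: [ 0  0  0  0  0  1  2 -1]
  L: [ 1  1  0 -3  0  0  1  3]
  M: [ 0  0  0  1  1  0  1  3]
  [I]: (-1)·0+(2)·0+(1)·1+(-2)·0+(2)·0+(2)·0+(2)·3+(1)·-1 = 6
  [Θ]: (-1)·0+(2)·0+(1)·0+(-2)·0+(2)·0+(2)·1+(2)·2+(1)·-1 = 5
  [L]: (-1)·1+(2)·1+(1)·0+(-2)·-3+(2)·0+(2)·0+(2)·1+(1)·3 = 12
  [M]: (-1)·0+(2)·0+(1)·0+(-2)·1+(2)·1+(2)·0+(2)·1+(1)·3 = 5
⇒ I^6 Θ^5 L^12 M^5

{"I": 6, "Θ": 5, "L": 12, "M": 5}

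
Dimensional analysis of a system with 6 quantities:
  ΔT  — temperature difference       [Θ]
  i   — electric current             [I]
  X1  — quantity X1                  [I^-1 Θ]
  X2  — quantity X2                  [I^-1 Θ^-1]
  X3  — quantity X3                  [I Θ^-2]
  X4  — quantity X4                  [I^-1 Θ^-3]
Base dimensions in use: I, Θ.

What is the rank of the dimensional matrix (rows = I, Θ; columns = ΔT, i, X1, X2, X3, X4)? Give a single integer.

2

Dimensional matrix (I×Θ by ΔT×i×X1×X2×X3×X4):
  I: [ 0  1 -1 -1  1 -1]
  Θ: [ 1  0  1 -1 -2 -3]
RREF → pivots at {ΔT,i} ⇒ r = 2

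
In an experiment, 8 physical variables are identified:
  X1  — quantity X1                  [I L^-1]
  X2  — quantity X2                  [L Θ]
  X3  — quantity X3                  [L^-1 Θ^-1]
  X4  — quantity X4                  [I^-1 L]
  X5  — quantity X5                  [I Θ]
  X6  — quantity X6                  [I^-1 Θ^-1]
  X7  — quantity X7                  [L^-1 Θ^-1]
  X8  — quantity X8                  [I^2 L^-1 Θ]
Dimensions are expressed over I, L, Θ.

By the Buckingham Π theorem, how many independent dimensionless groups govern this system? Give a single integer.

Exponent matrix [I,L,Θ] × [X1,X2,X3,X4,X5,X6,X7,X8]:
  I: [ 1  0  0 -1  1 -1  0  2]
  L: [-1  1 -1  1  0  0 -1 -1]
  Θ: [ 0  1 -1  0  1 -1 -1  1]
Row reduction gives pivot columns X1,X2; rank = 2
n=8, r=2 ⇒ 6 dimensionless groups

6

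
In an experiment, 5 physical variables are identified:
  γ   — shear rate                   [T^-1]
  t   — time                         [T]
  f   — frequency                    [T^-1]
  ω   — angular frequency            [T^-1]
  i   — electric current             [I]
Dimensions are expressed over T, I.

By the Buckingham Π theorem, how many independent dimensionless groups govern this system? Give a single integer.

Dimensional matrix (T×I by γ×t×f×ω×i):
  T: [-1  1 -1 -1  0]
  I: [ 0  0  0  0  1]
Echelon form has 2 nonzero rows (pivots: γ,i)
n=5, r=2 ⇒ 3 dimensionless groups

3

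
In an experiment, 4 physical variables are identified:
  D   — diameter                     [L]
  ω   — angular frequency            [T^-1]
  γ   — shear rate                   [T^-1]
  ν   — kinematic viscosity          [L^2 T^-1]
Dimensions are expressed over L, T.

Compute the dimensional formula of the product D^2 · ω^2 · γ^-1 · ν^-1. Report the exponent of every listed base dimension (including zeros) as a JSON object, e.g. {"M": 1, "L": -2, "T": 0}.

Exponent matrix [L,T] × [D,ω,γ,ν]:
  L: [ 1  0  0  2]
  T: [ 0 -1 -1 -1]
  [L]: (2)·1+(2)·0+(-1)·0+(-1)·2 = 0
  [T]: (2)·0+(2)·-1+(-1)·-1+(-1)·-1 = 0
⇒ 1 (dimensionless)

{"L": 0, "T": 0}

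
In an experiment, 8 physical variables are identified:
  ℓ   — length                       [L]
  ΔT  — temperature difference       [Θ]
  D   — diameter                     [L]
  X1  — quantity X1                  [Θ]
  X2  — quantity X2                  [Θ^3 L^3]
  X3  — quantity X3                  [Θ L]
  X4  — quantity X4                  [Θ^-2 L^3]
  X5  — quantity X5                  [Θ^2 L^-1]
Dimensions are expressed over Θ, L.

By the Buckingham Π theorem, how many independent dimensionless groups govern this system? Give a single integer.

Exponent matrix [Θ,L] × [ℓ,ΔT,D,X1,X2,X3,X4,X5]:
  Θ: [ 0  1  0  1  3  1 -2  2]
  L: [ 1  0  1  0  3  1  3 -1]
Row reduction gives pivot columns ℓ,ΔT; rank = 2
Π count = n − r = 8 − 2 = 6

6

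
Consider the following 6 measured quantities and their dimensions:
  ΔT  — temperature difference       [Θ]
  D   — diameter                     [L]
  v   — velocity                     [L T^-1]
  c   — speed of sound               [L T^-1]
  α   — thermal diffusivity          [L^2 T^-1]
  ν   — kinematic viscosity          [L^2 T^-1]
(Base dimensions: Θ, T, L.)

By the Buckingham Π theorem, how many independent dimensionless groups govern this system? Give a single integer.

3

Dimensional matrix (Θ×T×L by ΔT×D×v×c×α×ν):
  Θ: [ 1  0  0  0  0  0]
  T: [ 0  0 -1 -1 -1 -1]
  L: [ 0  1  1  1  2  2]
Echelon form has 3 nonzero rows (pivots: ΔT,D,v)
n=6, r=3 ⇒ 3 dimensionless groups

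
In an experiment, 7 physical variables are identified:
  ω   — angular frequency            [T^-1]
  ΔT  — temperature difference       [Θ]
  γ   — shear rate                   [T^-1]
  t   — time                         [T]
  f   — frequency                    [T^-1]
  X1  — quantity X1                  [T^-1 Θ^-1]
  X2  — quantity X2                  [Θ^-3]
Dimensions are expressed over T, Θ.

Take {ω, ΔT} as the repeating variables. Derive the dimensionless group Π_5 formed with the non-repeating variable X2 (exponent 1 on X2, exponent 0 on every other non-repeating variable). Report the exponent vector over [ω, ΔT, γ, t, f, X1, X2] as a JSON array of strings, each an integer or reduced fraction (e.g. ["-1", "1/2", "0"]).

["0", "3", "0", "0", "0", "0", "1"]

Dimensional matrix (T×Θ by ω×ΔT×γ×t×f×X1×X2):
  T: [-1  0 -1  1 -1 -1  0]
  Θ: [ 0  1  0  0  0 -1 -3]
RREF → pivots at {ω,ΔT} ⇒ r = 2
Pivot set = {ω,ΔT}, free = {γ,t,f,X1,X2}
RREF:
  r0: [   1    0    1   -1    1    1    0]
  r1: [   0    1    0    0    0   -1   -3]
Fix exponent of X2 at 1, γ at 0, t at 0, f at 0, X1 at 0; solve each RREF row for its pivot's exponent:
  r0: exp(ω) + (0)·1 = 0 ⇒ exp(ω) = 0
  r1: exp(ΔT) + (-3)·1 = 0 ⇒ exp(ΔT) = 3
Π_5 = ΔT^3 · X2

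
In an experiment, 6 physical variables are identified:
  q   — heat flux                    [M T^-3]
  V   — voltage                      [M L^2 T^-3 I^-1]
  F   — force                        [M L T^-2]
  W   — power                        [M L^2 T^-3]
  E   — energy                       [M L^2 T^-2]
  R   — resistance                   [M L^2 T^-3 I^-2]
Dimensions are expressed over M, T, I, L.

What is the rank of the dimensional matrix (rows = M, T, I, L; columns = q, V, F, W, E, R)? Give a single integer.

Exponent matrix [M,T,I,L] × [q,V,F,W,E,R]:
  M: [ 1  1  1  1  1  1]
  T: [-3 -3 -2 -3 -2 -3]
  I: [ 0 -1  0  0  0 -2]
  L: [ 0  2  1  2  2  2]
Row reduction gives pivot columns q,V,F,W; rank = 4

4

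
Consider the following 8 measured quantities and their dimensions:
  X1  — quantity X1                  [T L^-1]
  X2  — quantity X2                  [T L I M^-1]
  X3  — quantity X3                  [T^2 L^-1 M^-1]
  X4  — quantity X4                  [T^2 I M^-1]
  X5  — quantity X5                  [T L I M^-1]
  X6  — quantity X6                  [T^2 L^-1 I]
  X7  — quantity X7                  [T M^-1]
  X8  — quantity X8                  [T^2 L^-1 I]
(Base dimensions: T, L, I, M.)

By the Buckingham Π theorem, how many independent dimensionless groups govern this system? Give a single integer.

5

Dimensional matrix (T×L×I×M by X1×X2×X3×X4×X5×X6×X7×X8):
  T: [ 1  1  2  2  1  2  1  2]
  L: [-1  1 -1  0  1 -1  0 -1]
  I: [ 0  1  0  1  1  1  0  1]
  M: [ 0 -1 -1 -1 -1  0 -1  0]
Echelon form has 3 nonzero rows (pivots: X1,X2,X3)
n=8, r=3 ⇒ 5 dimensionless groups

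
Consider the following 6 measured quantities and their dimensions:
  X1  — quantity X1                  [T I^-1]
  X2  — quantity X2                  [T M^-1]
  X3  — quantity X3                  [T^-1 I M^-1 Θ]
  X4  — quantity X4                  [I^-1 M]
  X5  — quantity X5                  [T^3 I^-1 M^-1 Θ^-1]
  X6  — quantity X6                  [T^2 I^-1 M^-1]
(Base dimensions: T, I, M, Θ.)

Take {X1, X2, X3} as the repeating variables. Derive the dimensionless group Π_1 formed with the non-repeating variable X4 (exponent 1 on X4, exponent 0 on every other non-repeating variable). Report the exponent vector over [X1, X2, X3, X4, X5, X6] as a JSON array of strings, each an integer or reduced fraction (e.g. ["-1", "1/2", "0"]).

Write exponents as rows T,I,M,Θ / cols X1,X2,X3,X4,X5,X6:
  T: [ 1  1 -1  0  3  2]
  I: [-1  0  1 -1 -1 -1]
  M: [ 0 -1 -1  1 -1 -1]
  Θ: [ 0  0  1  0 -1  0]
Echelon form has 3 nonzero rows (pivots: X1,X2,X3)
Pivot set = {X1,X2,X3}, free = {X4,X5,X6}
RREF:
  r0: [   1    0    0    1    0    1]
  r1: [   0    1    0   -1    2    1]
  r2: [   0    0    1    0   -1    0]
  r3: [   0    0    0    0    0    0]
Fix exponent of X4 at 1, X5 at 0, X6 at 0; solve each RREF row for its pivot's exponent:
  r0: exp(X1) + (1)·1 = 0 ⇒ exp(X1) = -1
  r1: exp(X2) + (-1)·1 = 0 ⇒ exp(X2) = 1
  r2: exp(X3) + (0)·1 = 0 ⇒ exp(X3) = 0
Π_1 = X1^-1 · X2 · X4

["-1", "1", "0", "1", "0", "0"]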